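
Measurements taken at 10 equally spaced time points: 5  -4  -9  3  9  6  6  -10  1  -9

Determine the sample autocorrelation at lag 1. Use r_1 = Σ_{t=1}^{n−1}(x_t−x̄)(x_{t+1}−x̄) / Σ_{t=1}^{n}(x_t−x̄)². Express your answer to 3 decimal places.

0.059

Mean x̄ = (5 − 4 − 9 + 3 + 9 + 6 + 6 − 10 + 1 − 9)/10 = -0.2000
Numerator Σ_{t=1}^{9}(x_t−x̄)(x_{t+1}−x̄) = 27.3600
Denominator Σ(x_t−x̄)² = 465.6000
r_1 = 27.3600 / 465.6000 = 0.059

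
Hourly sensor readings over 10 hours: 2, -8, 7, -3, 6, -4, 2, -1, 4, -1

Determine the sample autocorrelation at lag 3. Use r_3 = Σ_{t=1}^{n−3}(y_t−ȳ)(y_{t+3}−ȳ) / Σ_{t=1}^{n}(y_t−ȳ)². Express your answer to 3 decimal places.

Mean ȳ = (2 − 8 + 7 − 3 + 6 − 4 + 2 − 1 + 4 − 1)/10 = 0.4000
Σ(y_t−ȳ)(y_{t+3}−ȳ) = (-5.4400) + (-47.0400) + (-29.0400) + (-5.4400) + (-7.8400) + (-15.8400) + (-2.2400) = -112.8800
Denominator Σ(y_t−ȳ)² = 198.4000
r_3 = -112.8800 / 198.4000 = -0.569

-0.569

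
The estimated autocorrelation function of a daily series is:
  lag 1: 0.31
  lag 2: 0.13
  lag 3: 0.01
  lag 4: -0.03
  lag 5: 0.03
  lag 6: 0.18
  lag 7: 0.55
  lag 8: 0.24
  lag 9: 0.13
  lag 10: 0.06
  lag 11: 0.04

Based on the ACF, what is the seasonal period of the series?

The largest autocorrelation is r_7 = 0.55; the remaining lags stay at or below 0.31. The elevated value at lag 1 (0.31), dropping to 0.13 at lag 2, reflects decaying short-term dependence rather than seasonality.
The dominant spike at lag 7 indicates a seasonal period of 7.

7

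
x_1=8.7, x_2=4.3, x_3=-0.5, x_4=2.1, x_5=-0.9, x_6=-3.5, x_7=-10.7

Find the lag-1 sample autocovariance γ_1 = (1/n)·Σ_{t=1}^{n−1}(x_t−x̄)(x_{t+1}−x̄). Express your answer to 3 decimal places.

Mean x̄ = (8.7 + 4.3 − 0.5 + 2.1 − 0.9 − 3.5 − 10.7)/7 = -0.0714
Σ_{t=1}^{6}(x_t−x̄)(x_{t+1}−x̄) = 73.0220
γ_1 = 73.0220 / 7 = 10.432

10.432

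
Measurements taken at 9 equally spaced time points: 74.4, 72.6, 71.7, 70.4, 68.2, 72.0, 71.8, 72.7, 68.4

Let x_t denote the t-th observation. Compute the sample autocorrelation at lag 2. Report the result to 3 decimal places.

Mean x̄ = (74.4 + 72.6 + 71.7 + 70.4 + 68.2 + 72.0 + 71.8 + 72.7 + 68.4)/9 = 71.3556
Numerator Σ_{t=1}^{7}(x_t−x̄)(x_{t+2}−x̄) = -3.6928
Denominator Σ(x_t−x̄)² = 32.9622
r_2 = -3.6928 / 32.9622 = -0.112

-0.112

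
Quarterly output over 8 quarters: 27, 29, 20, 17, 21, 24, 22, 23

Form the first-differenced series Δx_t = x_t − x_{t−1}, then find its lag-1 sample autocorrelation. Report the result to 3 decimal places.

First differences Δx: 2, -9, -3, 4, 3, -2, 1
Mean of differences = -0.5714
Numerator Σ(Δx_t−Δx̄)(Δx_{t+1}−Δx̄) = -3.3265
Denominator Σ(Δx_t−Δx̄)² = 121.7143
r_1(Δx) = -3.3265 / 121.7143 = -0.027

-0.027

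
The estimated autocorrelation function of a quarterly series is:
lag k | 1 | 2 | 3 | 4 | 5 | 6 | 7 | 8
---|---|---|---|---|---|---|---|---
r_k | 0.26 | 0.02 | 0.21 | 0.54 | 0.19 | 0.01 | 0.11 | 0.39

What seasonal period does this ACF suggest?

The largest autocorrelation is r_4 = 0.54, with a weaker echo at lag 8 (0.39); the remaining lags stay at or below 0.26. The elevated value at lag 1 (0.26), dropping to 0.02 at lag 2, reflects decaying short-term dependence rather than seasonality.
The dominant spike at lag 4 indicates a seasonal period of 4.

4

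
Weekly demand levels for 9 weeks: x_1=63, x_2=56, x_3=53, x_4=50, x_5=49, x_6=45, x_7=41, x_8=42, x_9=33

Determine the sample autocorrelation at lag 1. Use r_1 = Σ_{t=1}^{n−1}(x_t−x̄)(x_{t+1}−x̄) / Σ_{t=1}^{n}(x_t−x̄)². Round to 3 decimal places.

Mean x̄ = (63 + 56 + 53 + 50 + 49 + 45 + 41 + 42 + 33)/9 = 48.0000
Numerator Σ_{t=1}^{8}(x_t−x̄)(x_{t+1}−x̄) = 322.0000
Denominator Σ(x_t−x̄)² = 638.0000
r_1 = 322.0000 / 638.0000 = 0.505

0.505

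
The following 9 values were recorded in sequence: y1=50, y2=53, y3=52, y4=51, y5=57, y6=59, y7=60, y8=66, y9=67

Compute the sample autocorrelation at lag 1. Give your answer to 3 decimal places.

Mean ȳ = (50 + 53 + 52 + 51 + 57 + 59 + 60 + 66 + 67)/9 = 57.2222
Numerator Σ_{t=1}^{8}(y_t−ȳ)(y_{t+1}−ȳ) = 201.1728
Denominator Σ(y_t−ȳ)² = 319.5556
r_1 = 201.1728 / 319.5556 = 0.630

0.630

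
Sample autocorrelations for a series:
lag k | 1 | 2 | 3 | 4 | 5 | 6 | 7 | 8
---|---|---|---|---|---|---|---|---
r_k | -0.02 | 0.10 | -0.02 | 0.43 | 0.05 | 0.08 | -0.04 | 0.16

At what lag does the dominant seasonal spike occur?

4

The largest autocorrelation is r_4 = 0.43, with a weaker echo at lag 8 (0.16); the remaining lags stay at or below 0.10.
The dominant spike at lag 4 indicates a seasonal period of 4.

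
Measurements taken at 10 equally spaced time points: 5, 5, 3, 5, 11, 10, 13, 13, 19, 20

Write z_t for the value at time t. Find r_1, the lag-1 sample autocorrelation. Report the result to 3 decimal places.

Mean z̄ = (5 + 5 + 3 + 5 + 11 + 10 + 13 + 13 + 19 + 20)/10 = 10.4000
Numerator Σ_{t=1}^{9}(z_t−z̄)(z_{t+1}−z̄) = 216.2400
Denominator Σ(z_t−z̄)² = 322.4000
r_1 = 216.2400 / 322.4000 = 0.671

0.671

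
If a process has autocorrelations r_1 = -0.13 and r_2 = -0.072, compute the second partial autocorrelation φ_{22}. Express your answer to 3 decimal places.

φ_{22} = (r_2 − r_1²) / (1 − r_1²)
r_1² = (-0.13)² = 0.0169
Numerator = -0.072 − 0.0169 = -0.0889; denominator = 1 − 0.0169 = 0.9831
φ_{22} = -0.0889 / 0.9831 = -0.090

-0.090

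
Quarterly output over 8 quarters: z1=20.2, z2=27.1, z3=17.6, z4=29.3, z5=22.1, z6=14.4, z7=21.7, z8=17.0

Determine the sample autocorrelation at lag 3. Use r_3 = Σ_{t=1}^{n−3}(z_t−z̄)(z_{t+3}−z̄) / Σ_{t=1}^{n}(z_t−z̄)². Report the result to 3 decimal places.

Mean z̄ = (20.2 + 27.1 + 17.6 + 29.3 + 22.1 + 14.4 + 21.7 + 17.0)/8 = 21.1750
Deviations from mean: -0.9750, 5.9250, -3.5750, 8.1250, 0.9250, -6.7750, 0.5250, -4.1750
Σ(z_t−z̄)(z_{t+3}−z̄) = (-7.9219) + (5.4806) + (24.2206) + (4.2656) + (-3.8619) = 22.1831
Denominator Σ(z_t−z̄)² = 179.3150
r_3 = 22.1831 / 179.3150 = 0.124

0.124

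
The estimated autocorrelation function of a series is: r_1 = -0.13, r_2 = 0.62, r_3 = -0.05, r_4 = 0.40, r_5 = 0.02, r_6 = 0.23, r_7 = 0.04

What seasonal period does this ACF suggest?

The largest autocorrelation is r_2 = 0.62, with weaker echoes at lags 4 (0.40) and 6 (0.23); the remaining lags stay at or below 0.04.
The dominant spike at lag 2 indicates a seasonal period of 2.

2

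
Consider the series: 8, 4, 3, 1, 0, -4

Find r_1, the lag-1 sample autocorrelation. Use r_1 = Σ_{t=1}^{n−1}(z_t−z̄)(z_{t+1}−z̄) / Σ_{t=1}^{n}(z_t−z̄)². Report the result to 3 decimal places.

0.329

Mean z̄ = (8 + 4 + 3 + 1 + 0 − 4)/6 = 2.0000
Deviations from mean: 6.0000, 2.0000, 1.0000, -1.0000, -2.0000, -6.0000
Σ(z_t−z̄)(z_{t+1}−z̄) = (12.0000) + (2.0000) + (-1.0000) + (2.0000) + (12.0000) = 27.0000
Denominator Σ(z_t−z̄)² = 82.0000
r_1 = 27.0000 / 82.0000 = 0.329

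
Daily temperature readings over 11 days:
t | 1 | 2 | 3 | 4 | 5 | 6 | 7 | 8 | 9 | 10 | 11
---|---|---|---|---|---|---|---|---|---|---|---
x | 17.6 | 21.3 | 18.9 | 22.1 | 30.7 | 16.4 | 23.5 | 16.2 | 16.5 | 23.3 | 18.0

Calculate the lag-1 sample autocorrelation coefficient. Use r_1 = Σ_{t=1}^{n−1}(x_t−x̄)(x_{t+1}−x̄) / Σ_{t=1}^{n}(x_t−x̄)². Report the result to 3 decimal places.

Mean x̄ = (17.6 + 21.3 + 18.9 + 22.1 + 30.7 + 16.4 + 23.5 + 16.2 + 16.5 + 23.3 + 18.0)/11 = 20.4091
Numerator Σ_{t=1}^{10}(x_t−x̄)(x_{t+1}−x̄) = -57.4683
Denominator Σ(x_t−x̄)² = 192.5091
r_1 = -57.4683 / 192.5091 = -0.299

-0.299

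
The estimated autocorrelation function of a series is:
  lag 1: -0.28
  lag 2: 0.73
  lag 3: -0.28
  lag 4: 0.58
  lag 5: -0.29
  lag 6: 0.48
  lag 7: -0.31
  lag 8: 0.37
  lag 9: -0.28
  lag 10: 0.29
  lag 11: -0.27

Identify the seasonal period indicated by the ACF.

2

The largest autocorrelation is r_2 = 0.73, with weaker echoes at lags 4 (0.58), 6 (0.48), 8 (0.37) and 10 (0.29); the remaining lags stay at or below -0.27.
The dominant spike at lag 2 indicates a seasonal period of 2.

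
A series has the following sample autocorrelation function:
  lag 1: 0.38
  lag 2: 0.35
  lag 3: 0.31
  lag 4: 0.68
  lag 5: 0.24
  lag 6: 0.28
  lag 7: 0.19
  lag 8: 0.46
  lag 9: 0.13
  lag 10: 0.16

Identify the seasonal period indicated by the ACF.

4

The largest autocorrelation is r_4 = 0.68, with a weaker echo at lag 8 (0.46); the remaining lags stay at or below 0.38. The elevated value at lag 1 (0.38), dropping to 0.35 at lag 2, reflects decaying short-term dependence rather than seasonality.
The dominant spike at lag 4 indicates a seasonal period of 4.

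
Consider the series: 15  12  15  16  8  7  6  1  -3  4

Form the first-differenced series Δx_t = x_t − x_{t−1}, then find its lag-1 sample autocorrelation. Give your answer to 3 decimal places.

-0.172

First differences Δx: -3, 3, 1, -8, -1, -1, -5, -4, 7
Mean of differences = -1.2222
Numerator Σ(Δx_t−Δx̄)(Δx_{t+1}−Δx̄) = -27.8272
Denominator Σ(Δx_t−Δx̄)² = 161.5556
r_1(Δx) = -27.8272 / 161.5556 = -0.172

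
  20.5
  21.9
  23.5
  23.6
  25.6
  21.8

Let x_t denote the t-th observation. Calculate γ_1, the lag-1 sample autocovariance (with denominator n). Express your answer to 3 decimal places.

0.231

Mean x̄ = (20.5 + 21.9 + 23.5 + 23.6 + 25.6 + 21.8)/6 = 22.8167
Deviations: -2.3167, -0.9167, 0.6833, 0.7833, 2.7833, -1.0167
Σ_{t=1}^{5}(x_t−x̄)(x_{t+1}−x̄) = 1.3831
γ_1 = 1.3831 / 6 = 0.231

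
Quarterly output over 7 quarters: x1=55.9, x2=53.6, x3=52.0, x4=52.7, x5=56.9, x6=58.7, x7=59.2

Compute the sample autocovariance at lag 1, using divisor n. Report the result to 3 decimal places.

4.049

Mean x̄ = (55.9 + 53.6 + 52.0 + 52.7 + 56.9 + 58.7 + 59.2)/7 = 55.5714
Deviations: 0.3286, -1.9714, -3.5714, -2.8714, 1.3286, 3.1286, 3.6286
Σ_{t=1}^{6}(x_t−x̄)(x_{t+1}−x̄) = 28.3420
γ_1 = 28.3420 / 7 = 4.049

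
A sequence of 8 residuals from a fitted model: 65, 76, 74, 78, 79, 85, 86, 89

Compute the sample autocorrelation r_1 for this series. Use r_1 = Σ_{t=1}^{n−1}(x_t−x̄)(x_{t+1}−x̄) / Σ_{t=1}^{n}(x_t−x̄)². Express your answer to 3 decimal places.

0.418

Mean x̄ = (65 + 76 + 74 + 78 + 79 + 85 + 86 + 89)/8 = 79.0000
Deviations from mean: -14.0000, -3.0000, -5.0000, -1.0000, 0.0000, 6.0000, 7.0000, 10.0000
Numerator Σ_{t=1}^{7}(x_t−x̄)(x_{t+1}−x̄) = 174.0000
Denominator Σ(x_t−x̄)² = 416.0000
r_1 = 174.0000 / 416.0000 = 0.418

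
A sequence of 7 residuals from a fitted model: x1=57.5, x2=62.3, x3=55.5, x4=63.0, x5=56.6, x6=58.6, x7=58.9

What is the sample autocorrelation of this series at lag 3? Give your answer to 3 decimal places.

Mean x̄ = (57.5 + 62.3 + 55.5 + 63.0 + 56.6 + 58.6 + 58.9)/7 = 58.9143
Deviations from mean: -1.4143, 3.3857, -3.4143, 4.0857, -2.3143, -0.3143, -0.0143
Σ(x_t−x̄)(x_{t+3}−x̄) = (-5.7784) + (-7.8355) + (1.0731) + (-0.0584) = -12.5992
Denominator Σ(x_t−x̄)² = 47.2686
r_3 = -12.5992 / 47.2686 = -0.267

-0.267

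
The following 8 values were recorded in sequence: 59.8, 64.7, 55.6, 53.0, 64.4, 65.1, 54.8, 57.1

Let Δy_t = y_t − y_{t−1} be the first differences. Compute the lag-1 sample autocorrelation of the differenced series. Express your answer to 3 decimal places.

First differences Δy: 4.9, -9.1, -2.6, 11.4, 0.7, -10.3, 2.3
Mean of differences = -0.3857
Numerator Σ(Δy_t−Δȳ)(Δy_{t+1}−Δȳ) = -77.4573
Denominator Σ(Δy_t−Δȳ)² = 354.3686
r_1(Δy) = -77.4573 / 354.3686 = -0.219

-0.219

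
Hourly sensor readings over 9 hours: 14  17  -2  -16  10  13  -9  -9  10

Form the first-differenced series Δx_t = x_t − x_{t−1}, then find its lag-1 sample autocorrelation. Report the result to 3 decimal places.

First differences Δx: 3, -19, -14, 26, 3, -22, 0, 19
Mean of differences = -0.5000
Numerator Σ(Δx_t−Δx̄)(Δx_{t+1}−Δx̄) = -156.2500
Denominator Σ(Δx_t−Δx̄)² = 2094.0000
r_1(Δx) = -156.2500 / 2094.0000 = -0.075

-0.075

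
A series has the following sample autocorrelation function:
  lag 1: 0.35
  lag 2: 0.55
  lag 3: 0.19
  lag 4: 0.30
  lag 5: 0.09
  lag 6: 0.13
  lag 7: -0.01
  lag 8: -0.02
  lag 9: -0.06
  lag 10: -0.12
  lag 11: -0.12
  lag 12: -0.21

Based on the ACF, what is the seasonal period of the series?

The largest autocorrelation is r_2 = 0.55; the remaining lags stay at or below 0.35.
The dominant spike at lag 2 indicates a seasonal period of 2.

2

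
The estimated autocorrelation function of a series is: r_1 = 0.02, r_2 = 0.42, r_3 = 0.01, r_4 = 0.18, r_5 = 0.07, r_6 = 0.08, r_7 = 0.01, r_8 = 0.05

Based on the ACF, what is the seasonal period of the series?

The largest autocorrelation is r_2 = 0.42, with a weaker echo at lag 4 (0.18); the remaining lags stay at or below 0.08.
The dominant spike at lag 2 indicates a seasonal period of 2.

2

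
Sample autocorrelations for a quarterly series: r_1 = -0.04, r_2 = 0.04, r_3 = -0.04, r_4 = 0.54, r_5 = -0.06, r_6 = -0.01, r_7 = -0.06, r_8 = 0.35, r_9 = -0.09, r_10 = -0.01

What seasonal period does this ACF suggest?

The largest autocorrelation is r_4 = 0.54, with a weaker echo at lag 8 (0.35); the remaining lags stay at or below 0.04.
The dominant spike at lag 4 indicates a seasonal period of 4.

4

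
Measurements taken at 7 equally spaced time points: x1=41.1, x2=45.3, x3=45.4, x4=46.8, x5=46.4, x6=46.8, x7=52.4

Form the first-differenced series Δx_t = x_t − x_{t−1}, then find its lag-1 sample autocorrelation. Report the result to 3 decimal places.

-0.143

First differences Δx: 4.2, 0.1, 1.4, -0.4, 0.4, 5.6
Mean of differences = 1.8833
Numerator Σ(Δx_t−Δx̄)(Δx_{t+1}−Δx̄) = -4.2919
Denominator Σ(Δx_t−Δx̄)² = 30.0083
r_1(Δx) = -4.2919 / 30.0083 = -0.143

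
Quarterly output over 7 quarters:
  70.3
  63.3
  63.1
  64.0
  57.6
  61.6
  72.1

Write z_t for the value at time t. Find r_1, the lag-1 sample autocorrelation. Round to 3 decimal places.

Mean z̄ = (70.3 + 63.3 + 63.1 + 64.0 + 57.6 + 61.6 + 72.1)/7 = 64.5714
Σ(z_t−z̄)(z_{t+1}−z̄) = (-7.2835) + (1.8708) + (0.8408) + (3.9837) + (20.7151) + (-22.3706) = -2.2437
Denominator Σ(z_t−z̄)² = 151.0343
r_1 = -2.2437 / 151.0343 = -0.015

-0.015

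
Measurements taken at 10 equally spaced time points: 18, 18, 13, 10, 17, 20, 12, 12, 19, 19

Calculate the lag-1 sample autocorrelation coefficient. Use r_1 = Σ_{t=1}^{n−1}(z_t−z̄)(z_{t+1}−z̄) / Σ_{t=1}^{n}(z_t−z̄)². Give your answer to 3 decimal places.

0.080

Mean z̄ = (18 + 18 + 13 + 10 + 17 + 20 + 12 + 12 + 19 + 19)/10 = 15.8000
Numerator Σ_{t=1}^{9}(z_t−z̄)(z_{t+1}−z̄) = 9.5600
Denominator Σ(z_t−z̄)² = 119.6000
r_1 = 9.5600 / 119.6000 = 0.080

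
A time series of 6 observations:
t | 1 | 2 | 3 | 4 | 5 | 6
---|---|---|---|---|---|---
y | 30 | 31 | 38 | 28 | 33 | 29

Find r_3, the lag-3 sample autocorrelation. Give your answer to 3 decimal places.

-0.179

Mean ȳ = (30 + 31 + 38 + 28 + 33 + 29)/6 = 31.5000
Numerator Σ_{t=1}^{3}(y_t−ȳ)(y_{t+3}−ȳ) = -11.7500
Denominator Σ(y_t−ȳ)² = 65.5000
r_3 = -11.7500 / 65.5000 = -0.179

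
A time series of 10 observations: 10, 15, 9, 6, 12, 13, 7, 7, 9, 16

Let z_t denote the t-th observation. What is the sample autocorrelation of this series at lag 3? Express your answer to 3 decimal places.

-0.071

Mean z̄ = (10 + 15 + 9 + 6 + 12 + 13 + 7 + 7 + 9 + 16)/10 = 10.4000
Numerator Σ_{t=1}^{7}(z_t−z̄)(z_{t+3}−z̄) = -7.6800
Denominator Σ(z_t−z̄)² = 108.4000
r_3 = -7.6800 / 108.4000 = -0.071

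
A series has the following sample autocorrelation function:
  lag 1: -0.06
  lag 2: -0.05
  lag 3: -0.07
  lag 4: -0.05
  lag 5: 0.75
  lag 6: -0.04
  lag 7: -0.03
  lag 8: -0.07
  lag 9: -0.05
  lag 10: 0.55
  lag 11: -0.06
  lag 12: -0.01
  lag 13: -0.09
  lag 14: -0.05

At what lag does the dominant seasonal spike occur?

The largest autocorrelation is r_5 = 0.75, with a weaker echo at lag 10 (0.55); the remaining lags stay at or below -0.01.
The dominant spike at lag 5 indicates a seasonal period of 5.

5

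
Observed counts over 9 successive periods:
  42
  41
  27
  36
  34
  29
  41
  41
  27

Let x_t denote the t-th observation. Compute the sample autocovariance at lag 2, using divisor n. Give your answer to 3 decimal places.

Mean x̄ = (42 + 41 + 27 + 36 + 34 + 29 + 41 + 41 + 27)/9 = 35.3333
Σ_{t=1}^{7}(x_t−x̄)(x_{t+2}−x̄) = -135.5556
γ_2 = -135.5556 / 9 = -15.062

-15.062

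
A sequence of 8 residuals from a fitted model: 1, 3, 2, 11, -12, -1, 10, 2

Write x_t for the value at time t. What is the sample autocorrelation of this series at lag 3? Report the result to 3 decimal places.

Mean x̄ = (1 + 3 + 2 + 11 − 12 − 1 + 10 + 2)/8 = 2.0000
Deviations from mean: -1.0000, 1.0000, 0.0000, 9.0000, -14.0000, -3.0000, 8.0000, 0.0000
Numerator Σ_{t=1}^{5}(x_t−x̄)(x_{t+3}−x̄) = 49.0000
Denominator Σ(x_t−x̄)² = 352.0000
r_3 = 49.0000 / 352.0000 = 0.139

0.139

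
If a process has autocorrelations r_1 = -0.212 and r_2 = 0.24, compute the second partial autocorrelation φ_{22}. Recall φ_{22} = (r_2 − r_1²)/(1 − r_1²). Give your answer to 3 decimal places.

0.204

φ_{22} = (r_2 − r_1²) / (1 − r_1²)
r_1² = (-0.212)² = 0.044944
Numerator = 0.24 − 0.0449 = 0.1951; denominator = 1 − 0.0449 = 0.9551
φ_{22} = 0.1951 / 0.9551 = 0.204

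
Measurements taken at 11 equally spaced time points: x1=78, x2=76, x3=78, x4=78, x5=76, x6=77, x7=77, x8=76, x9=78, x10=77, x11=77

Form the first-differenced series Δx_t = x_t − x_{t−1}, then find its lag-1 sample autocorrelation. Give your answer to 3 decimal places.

First differences Δx: -2, 2, 0, -2, 1, 0, -1, 2, -1, 0
Mean of differences = -0.1000
Numerator Σ(Δx_t−Δx̄)(Δx_{t+1}−Δx̄) = -9.9100
Denominator Σ(Δx_t−Δx̄)² = 18.9000
r_1(Δx) = -9.9100 / 18.9000 = -0.524

-0.524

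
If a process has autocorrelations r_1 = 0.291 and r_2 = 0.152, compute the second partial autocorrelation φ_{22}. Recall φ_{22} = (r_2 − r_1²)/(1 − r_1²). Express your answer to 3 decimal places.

0.074

φ_{22} = (r_2 − r_1²) / (1 − r_1²)
r_1² = (0.291)² = 0.084681
Numerator = 0.152 − 0.0847 = 0.0673; denominator = 1 − 0.0847 = 0.9153
φ_{22} = 0.0673 / 0.9153 = 0.074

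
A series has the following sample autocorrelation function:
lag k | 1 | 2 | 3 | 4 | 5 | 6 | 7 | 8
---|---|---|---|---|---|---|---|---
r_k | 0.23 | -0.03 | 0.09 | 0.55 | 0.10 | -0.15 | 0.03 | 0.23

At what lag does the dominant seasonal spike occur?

The largest autocorrelation is r_4 = 0.55; the remaining lags stay at or below 0.23.
The dominant spike at lag 4 indicates a seasonal period of 4.

4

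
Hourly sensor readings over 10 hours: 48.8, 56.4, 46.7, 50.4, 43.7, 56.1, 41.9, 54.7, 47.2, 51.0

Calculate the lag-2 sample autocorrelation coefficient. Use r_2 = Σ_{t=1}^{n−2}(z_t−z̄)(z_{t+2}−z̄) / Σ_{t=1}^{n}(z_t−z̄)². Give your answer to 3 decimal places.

Mean z̄ = (48.8 + 56.4 + 46.7 + 50.4 + 43.7 + 56.1 + 41.9 + 54.7 + 47.2 + 51.0)/10 = 49.6900
Numerator Σ_{t=1}^{8}(z_t−z̄)(z_{t+2}−z̄) = 134.6228
Denominator Σ(z_t−z̄)² = 225.9290
r_2 = 134.6228 / 225.9290 = 0.596

0.596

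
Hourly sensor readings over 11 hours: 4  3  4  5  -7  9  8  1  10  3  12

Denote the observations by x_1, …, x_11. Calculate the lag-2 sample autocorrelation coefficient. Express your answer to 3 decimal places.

Mean x̄ = (4 + 3 + 4 + 5 − 7 + 9 + 8 + 1 + 10 + 3 + 12)/11 = 4.7273
Numerator Σ_{t=1}^{9}(x_t−x̄)(x_{t+2}−x̄) = 17.4876
Denominator Σ(x_t−x̄)² = 268.1818
r_2 = 17.4876 / 268.1818 = 0.065

0.065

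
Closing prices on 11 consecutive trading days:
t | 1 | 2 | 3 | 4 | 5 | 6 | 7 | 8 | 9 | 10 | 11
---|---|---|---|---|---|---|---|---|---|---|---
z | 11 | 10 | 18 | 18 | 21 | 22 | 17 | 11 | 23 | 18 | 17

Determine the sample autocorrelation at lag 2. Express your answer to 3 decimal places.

Mean z̄ = (11 + 10 + 18 + 18 + 21 + 22 + 17 + 11 + 23 + 18 + 17)/11 = 16.9091
Numerator Σ_{t=1}^{9}(z_t−z̄)(z_{t+2}−z̄) = -39.0165
Denominator Σ(z_t−z̄)² = 200.9091
r_2 = -39.0165 / 200.9091 = -0.194

-0.194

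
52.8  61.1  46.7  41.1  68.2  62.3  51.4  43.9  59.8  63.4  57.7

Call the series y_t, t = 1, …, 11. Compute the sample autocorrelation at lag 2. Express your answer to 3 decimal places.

-0.652

Mean ȳ = (52.8 + 61.1 + 46.7 + 41.1 + 68.2 + 62.3 + 51.4 + 43.9 + 59.8 + 63.4 + 57.7)/11 = 55.3091
Numerator Σ_{t=1}^{9}(y_t−ȳ)(y_{t+2}−ȳ) = -500.2756
Denominator Σ(y_t−ȳ)² = 767.6891
r_2 = -500.2756 / 767.6891 = -0.652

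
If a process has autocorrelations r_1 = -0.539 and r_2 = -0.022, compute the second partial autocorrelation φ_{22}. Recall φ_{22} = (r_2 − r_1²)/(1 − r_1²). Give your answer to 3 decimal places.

φ_{22} = (r_2 − r_1²) / (1 − r_1²)
r_1² = (-0.539)² = 0.290521
Numerator = -0.022 − 0.2905 = -0.3125; denominator = 1 − 0.2905 = 0.7095
φ_{22} = -0.3125 / 0.7095 = -0.440

-0.440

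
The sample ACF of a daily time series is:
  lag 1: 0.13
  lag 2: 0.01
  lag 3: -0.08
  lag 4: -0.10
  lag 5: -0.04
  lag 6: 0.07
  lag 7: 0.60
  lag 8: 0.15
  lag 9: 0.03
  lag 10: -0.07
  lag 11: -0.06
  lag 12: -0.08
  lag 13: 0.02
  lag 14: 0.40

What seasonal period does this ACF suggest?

7

The largest autocorrelation is r_7 = 0.60, with a weaker echo at lag 14 (0.40); the remaining lags stay at or below 0.15.
The dominant spike at lag 7 indicates a seasonal period of 7.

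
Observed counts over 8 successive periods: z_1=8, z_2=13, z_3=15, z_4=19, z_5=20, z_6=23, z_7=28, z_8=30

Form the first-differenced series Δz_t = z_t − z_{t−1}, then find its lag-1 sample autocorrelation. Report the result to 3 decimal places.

-0.473

First differences Δz: 5, 2, 4, 1, 3, 5, 2
Mean of differences = 3.1429
Numerator Σ(Δz_t−Δz̄)(Δz_{t+1}−Δz̄) = -7.0204
Denominator Σ(Δz_t−Δz̄)² = 14.8571
r_1(Δz) = -7.0204 / 14.8571 = -0.473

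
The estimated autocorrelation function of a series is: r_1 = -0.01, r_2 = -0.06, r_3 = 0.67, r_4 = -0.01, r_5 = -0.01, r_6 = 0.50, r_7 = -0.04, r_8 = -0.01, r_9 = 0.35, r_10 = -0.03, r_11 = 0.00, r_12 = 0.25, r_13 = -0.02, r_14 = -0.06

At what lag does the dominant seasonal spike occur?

The largest autocorrelation is r_3 = 0.67, with weaker echoes at lags 6 (0.50), 9 (0.35) and 12 (0.25); the remaining lags stay at or below 0.00.
The dominant spike at lag 3 indicates a seasonal period of 3.

3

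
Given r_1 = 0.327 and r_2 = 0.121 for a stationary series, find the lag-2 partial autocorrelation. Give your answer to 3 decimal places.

0.016

φ_{22} = (r_2 − r_1²) / (1 − r_1²)
r_1² = (0.327)² = 0.106929
Numerator = 0.121 − 0.1069 = 0.0141; denominator = 1 − 0.1069 = 0.8931
φ_{22} = 0.0141 / 0.8931 = 0.016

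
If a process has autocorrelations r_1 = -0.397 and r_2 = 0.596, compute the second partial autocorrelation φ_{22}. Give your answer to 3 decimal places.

0.520

φ_{22} = (r_2 − r_1²) / (1 − r_1²)
r_1² = (-0.397)² = 0.157609
Numerator = 0.596 − 0.1576 = 0.4384; denominator = 1 − 0.1576 = 0.8424
φ_{22} = 0.4384 / 0.8424 = 0.520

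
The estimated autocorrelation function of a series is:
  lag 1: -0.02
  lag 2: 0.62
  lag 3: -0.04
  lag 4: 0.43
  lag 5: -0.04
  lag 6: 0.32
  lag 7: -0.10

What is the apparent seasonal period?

2

The largest autocorrelation is r_2 = 0.62, with weaker echoes at lags 4 (0.43) and 6 (0.32); the remaining lags stay at or below -0.02.
The dominant spike at lag 2 indicates a seasonal period of 2.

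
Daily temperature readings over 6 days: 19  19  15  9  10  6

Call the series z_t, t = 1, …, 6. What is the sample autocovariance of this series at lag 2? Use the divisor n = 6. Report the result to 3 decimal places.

1.667

Mean z̄ = (19 + 19 + 15 + 9 + 10 + 6)/6 = 13.0000
Σ_{t=1}^{4}(z_t−z̄)(z_{t+2}−z̄) = 10.0000
γ_2 = 10.0000 / 6 = 1.667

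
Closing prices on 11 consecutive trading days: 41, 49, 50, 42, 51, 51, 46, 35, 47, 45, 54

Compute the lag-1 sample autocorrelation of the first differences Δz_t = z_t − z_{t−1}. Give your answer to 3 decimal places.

First differences Δz: 8, 1, -8, 9, 0, -5, -11, 12, -2, 9
Mean of differences = 1.3000
Numerator Σ(Δz_t−Δz̄)(Δz_{t+1}−Δz̄) = -187.4900
Denominator Σ(Δz_t−Δz̄)² = 568.1000
r_1(Δz) = -187.4900 / 568.1000 = -0.330

-0.330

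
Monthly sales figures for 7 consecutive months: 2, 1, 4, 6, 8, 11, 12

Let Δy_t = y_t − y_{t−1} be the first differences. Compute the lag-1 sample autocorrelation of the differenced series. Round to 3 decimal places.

First differences Δy: -1, 3, 2, 2, 3, 1
Mean of differences = 1.6667
Numerator Σ(Δy_t−Δȳ)(Δy_{t+1}−Δȳ) = -3.4444
Denominator Σ(Δy_t−Δȳ)² = 11.3333
r_1(Δy) = -3.4444 / 11.3333 = -0.304

-0.304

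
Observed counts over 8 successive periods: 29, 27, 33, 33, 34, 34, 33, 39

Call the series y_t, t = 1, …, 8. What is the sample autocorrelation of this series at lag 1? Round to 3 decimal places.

0.267

Mean ȳ = (29 + 27 + 33 + 33 + 34 + 34 + 33 + 39)/8 = 32.7500
Numerator Σ_{t=1}^{7}(y_t−ȳ)(y_{t+1}−ȳ) = 23.9375
Denominator Σ(y_t−ȳ)² = 89.5000
r_1 = 23.9375 / 89.5000 = 0.267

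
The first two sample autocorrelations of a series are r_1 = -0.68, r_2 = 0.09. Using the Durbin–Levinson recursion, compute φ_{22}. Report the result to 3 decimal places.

φ_{22} = (r_2 − r_1²) / (1 − r_1²)
r_1² = (-0.68)² = 0.4624
Numerator = 0.09 − 0.4624 = -0.3724; denominator = 1 − 0.4624 = 0.5376
φ_{22} = -0.3724 / 0.5376 = -0.693

-0.693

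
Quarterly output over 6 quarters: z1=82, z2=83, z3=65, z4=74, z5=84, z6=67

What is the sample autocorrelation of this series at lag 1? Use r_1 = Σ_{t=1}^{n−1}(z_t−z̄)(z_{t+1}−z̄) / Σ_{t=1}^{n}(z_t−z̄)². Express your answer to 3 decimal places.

-0.284

Mean z̄ = (82 + 83 + 65 + 74 + 84 + 67)/6 = 75.8333
Deviations from mean: 6.1667, 7.1667, -10.8333, -1.8333, 8.1667, -8.8333
Numerator Σ_{t=1}^{5}(z_t−z̄)(z_{t+1}−z̄) = -100.6944
Denominator Σ(z_t−z̄)² = 354.8333
r_1 = -100.6944 / 354.8333 = -0.284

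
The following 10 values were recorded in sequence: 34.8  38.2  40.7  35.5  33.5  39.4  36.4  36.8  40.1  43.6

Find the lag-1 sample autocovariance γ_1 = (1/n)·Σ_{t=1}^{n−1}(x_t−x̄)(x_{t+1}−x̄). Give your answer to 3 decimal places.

0.667

Mean x̄ = (34.8 + 38.2 + 40.7 + 35.5 + 33.5 + 39.4 + 36.4 + 36.8 + 40.1 + 43.6)/10 = 37.9000
Σ_{t=1}^{9}(x_t−x̄)(x_{t+1}−x̄) = 6.6700
γ_1 = 6.6700 / 10 = 0.667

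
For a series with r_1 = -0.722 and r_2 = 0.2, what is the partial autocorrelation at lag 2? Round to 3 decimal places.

-0.671

φ_{22} = (r_2 − r_1²) / (1 − r_1²)
r_1² = (-0.722)² = 0.521284
Numerator = 0.2 − 0.5213 = -0.3213; denominator = 1 − 0.5213 = 0.4787
φ_{22} = -0.3213 / 0.4787 = -0.671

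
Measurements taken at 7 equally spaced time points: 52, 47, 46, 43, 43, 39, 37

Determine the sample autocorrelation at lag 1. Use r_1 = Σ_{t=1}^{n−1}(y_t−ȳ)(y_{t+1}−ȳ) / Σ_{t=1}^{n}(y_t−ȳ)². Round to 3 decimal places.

Mean ȳ = (52 + 47 + 46 + 43 + 43 + 39 + 37)/7 = 43.8571
Deviations from mean: 8.1429, 3.1429, 2.1429, -0.8571, -0.8571, -4.8571, -6.8571
Numerator Σ_{t=1}^{6}(y_t−ȳ)(y_{t+1}−ȳ) = 68.6939
Denominator Σ(y_t−ȳ)² = 152.8571
r_1 = 68.6939 / 152.8571 = 0.449

0.449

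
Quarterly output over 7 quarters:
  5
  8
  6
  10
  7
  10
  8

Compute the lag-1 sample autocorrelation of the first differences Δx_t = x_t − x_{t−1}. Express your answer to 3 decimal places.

First differences Δx: 3, -2, 4, -3, 3, -2
Mean of differences = 0.5000
Numerator Σ(Δx_t−Δx̄)(Δx_{t+1}−Δx̄) = -42.2500
Denominator Σ(Δx_t−Δx̄)² = 49.5000
r_1(Δx) = -42.2500 / 49.5000 = -0.854

-0.854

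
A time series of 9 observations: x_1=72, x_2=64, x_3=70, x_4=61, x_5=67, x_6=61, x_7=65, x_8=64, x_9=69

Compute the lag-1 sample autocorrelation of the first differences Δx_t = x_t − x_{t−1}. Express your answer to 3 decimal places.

First differences Δx: -8, 6, -9, 6, -6, 4, -1, 5
Mean of differences = -0.3750
Numerator Σ(Δx_t−Δx̄)(Δx_{t+1}−Δx̄) = -225.1406
Denominator Σ(Δx_t−Δx̄)² = 293.8750
r_1(Δx) = -225.1406 / 293.8750 = -0.766

-0.766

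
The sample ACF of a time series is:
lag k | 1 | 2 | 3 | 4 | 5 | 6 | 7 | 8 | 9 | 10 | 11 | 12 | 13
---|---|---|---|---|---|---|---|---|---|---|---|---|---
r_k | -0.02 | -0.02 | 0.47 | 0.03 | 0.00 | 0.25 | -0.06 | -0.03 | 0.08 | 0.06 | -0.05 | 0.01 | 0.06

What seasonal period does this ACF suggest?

3

The largest autocorrelation is r_3 = 0.47, with a weaker echo at lag 6 (0.25); the remaining lags stay at or below 0.08.
The dominant spike at lag 3 indicates a seasonal period of 3.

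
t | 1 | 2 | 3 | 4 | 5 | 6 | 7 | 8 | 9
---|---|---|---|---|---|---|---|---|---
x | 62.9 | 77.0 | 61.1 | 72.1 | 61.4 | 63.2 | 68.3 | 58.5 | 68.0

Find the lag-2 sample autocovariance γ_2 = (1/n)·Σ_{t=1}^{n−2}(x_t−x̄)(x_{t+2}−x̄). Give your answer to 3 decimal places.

Mean x̄ = (62.9 + 77.0 + 61.1 + 72.1 + 61.4 + 63.2 + 68.3 + 58.5 + 68.0)/9 = 65.8333
Σ_{t=1}^{7}(x_t−x̄)(x_{t+2}−x̄) = 102.0644
γ_2 = 102.0644 / 9 = 11.340

11.340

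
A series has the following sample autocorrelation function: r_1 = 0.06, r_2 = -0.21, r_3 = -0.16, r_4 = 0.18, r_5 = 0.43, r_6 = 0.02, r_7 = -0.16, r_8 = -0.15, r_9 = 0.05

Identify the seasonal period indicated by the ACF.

5

The largest autocorrelation is r_5 = 0.43; the remaining lags stay at or below 0.18.
The dominant spike at lag 5 indicates a seasonal period of 5.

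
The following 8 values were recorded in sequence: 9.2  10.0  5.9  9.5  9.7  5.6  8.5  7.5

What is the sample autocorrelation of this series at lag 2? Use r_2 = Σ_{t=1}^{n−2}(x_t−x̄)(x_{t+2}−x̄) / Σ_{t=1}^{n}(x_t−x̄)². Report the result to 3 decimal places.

-0.214

Mean x̄ = (9.2 + 10.0 + 5.9 + 9.5 + 9.7 + 5.6 + 8.5 + 7.5)/8 = 8.2375
Σ(x_t−x̄)(x_{t+2}−x̄) = (-2.2498) + (2.2252) + (-3.4186) + (-3.3298) + (0.3839) + (1.9452) = -4.4441
Denominator Σ(x_t−x̄)² = 20.7988
r_2 = -4.4441 / 20.7988 = -0.214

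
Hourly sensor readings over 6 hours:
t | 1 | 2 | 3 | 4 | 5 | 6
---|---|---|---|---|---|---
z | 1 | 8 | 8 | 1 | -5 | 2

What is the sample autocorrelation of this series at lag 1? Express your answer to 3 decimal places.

Mean z̄ = (1 + 8 + 8 + 1 − 5 + 2)/6 = 2.5000
Σ(z_t−z̄)(z_{t+1}−z̄) = (-8.2500) + (30.2500) + (-8.2500) + (11.2500) + (3.7500) = 28.7500
Denominator Σ(z_t−z̄)² = 121.5000
r_1 = 28.7500 / 121.5000 = 0.237

0.237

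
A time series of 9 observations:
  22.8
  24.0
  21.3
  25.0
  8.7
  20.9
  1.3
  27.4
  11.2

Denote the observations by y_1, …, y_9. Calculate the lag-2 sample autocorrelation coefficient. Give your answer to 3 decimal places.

Mean ȳ = (22.8 + 24.0 + 21.3 + 25.0 + 8.7 + 20.9 + 1.3 + 27.4 + 11.2)/9 = 18.0667
Σ(y_t−ȳ)(y_{t+2}−ȳ) = (15.3044) + (41.1378) + (-30.2856) + (19.6444) + (157.0478) + (26.4444) + (115.1311) = 344.4244
Denominator Σ(y_t−ȳ)² = 627.2800
r_2 = 344.4244 / 627.2800 = 0.549

0.549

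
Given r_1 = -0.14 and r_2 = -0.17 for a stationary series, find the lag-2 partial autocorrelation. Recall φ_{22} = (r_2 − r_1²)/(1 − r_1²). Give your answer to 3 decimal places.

-0.193

φ_{22} = (r_2 − r_1²) / (1 − r_1²)
r_1² = (-0.14)² = 0.0196
Numerator = -0.17 − 0.0196 = -0.1896; denominator = 1 − 0.0196 = 0.9804
φ_{22} = -0.1896 / 0.9804 = -0.193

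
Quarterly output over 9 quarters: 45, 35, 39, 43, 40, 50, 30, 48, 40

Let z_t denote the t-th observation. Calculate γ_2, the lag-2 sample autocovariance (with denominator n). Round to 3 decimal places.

Mean z̄ = (45 + 35 + 39 + 43 + 40 + 50 + 30 + 48 + 40)/9 = 41.1111
Σ_{t=1}^{7}(z_t−z̄)(z_{t+2}−z̄) = 85.3086
γ_2 = 85.3086 / 9 = 9.479

9.479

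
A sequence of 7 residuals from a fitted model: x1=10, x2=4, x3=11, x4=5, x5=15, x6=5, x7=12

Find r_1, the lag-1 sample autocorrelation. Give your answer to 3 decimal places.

Mean x̄ = (10 + 4 + 11 + 5 + 15 + 5 + 12)/7 = 8.8571
Deviations from mean: 1.1429, -4.8571, 2.1429, -3.8571, 6.1429, -3.8571, 3.1429
Σ(x_t−x̄)(x_{t+1}−x̄) = (-5.5510) + (-10.4082) + (-8.2653) + (-23.6939) + (-23.6939) + (-12.1224) = -83.7347
Denominator Σ(x_t−x̄)² = 106.8571
r_1 = -83.7347 / 106.8571 = -0.784

-0.784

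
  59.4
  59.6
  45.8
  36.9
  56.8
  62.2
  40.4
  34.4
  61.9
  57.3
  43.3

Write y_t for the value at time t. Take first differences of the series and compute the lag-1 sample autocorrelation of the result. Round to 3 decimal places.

-0.079

First differences Δy: 0.2, -13.8, -8.9, 19.9, 5.4, -21.8, -6.0, 27.5, -4.6, -14.0
Mean of differences = -1.6100
Numerator Σ(Δy_t−Δȳ)(Δy_{t+1}−Δȳ) = -169.9051
Denominator Σ(Δy_t−Δȳ)² = 2153.5890
r_1(Δy) = -169.9051 / 2153.5890 = -0.079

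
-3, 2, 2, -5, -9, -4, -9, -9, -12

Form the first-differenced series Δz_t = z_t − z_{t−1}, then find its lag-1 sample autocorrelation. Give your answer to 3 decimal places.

-0.221

First differences Δz: 5, 0, -7, -4, 5, -5, 0, -3
Mean of differences = -1.1250
Numerator Σ(Δz_t−Δz̄)(Δz_{t+1}−Δz̄) = -30.6406
Denominator Σ(Δz_t−Δz̄)² = 138.8750
r_1(Δz) = -30.6406 / 138.8750 = -0.221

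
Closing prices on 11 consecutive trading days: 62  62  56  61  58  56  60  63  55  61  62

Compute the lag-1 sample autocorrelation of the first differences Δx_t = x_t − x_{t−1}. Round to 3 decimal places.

-0.505

First differences Δx: 0, -6, 5, -3, -2, 4, 3, -8, 6, 1
Mean of differences = 0.0000
Numerator Σ(Δx_t−Δx̄)(Δx_{t+1}−Δx̄) = -101.0000
Denominator Σ(Δx_t−Δx̄)² = 200.0000
r_1(Δx) = -101.0000 / 200.0000 = -0.505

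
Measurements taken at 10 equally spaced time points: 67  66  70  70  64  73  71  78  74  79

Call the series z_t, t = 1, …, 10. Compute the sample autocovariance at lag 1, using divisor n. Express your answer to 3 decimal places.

6.436

Mean z̄ = (67 + 66 + 70 + 70 + 64 + 73 + 71 + 78 + 74 + 79)/10 = 71.2000
Σ_{t=1}^{9}(z_t−z̄)(z_{t+1}−z̄) = 64.3600
γ_1 = 64.3600 / 10 = 6.436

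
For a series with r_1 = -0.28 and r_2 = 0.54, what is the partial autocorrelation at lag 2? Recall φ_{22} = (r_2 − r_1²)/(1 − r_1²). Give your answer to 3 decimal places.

φ_{22} = (r_2 − r_1²) / (1 − r_1²)
r_1² = (-0.28)² = 0.0784
Numerator = 0.54 − 0.0784 = 0.4616; denominator = 1 − 0.0784 = 0.9216
φ_{22} = 0.4616 / 0.9216 = 0.501

0.501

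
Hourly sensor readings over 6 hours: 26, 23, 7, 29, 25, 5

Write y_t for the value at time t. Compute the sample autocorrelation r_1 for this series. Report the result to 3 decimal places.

-0.306

Mean ȳ = (26 + 23 + 7 + 29 + 25 + 5)/6 = 19.1667
Deviations from mean: 6.8333, 3.8333, -12.1667, 9.8333, 5.8333, -14.1667
Σ(y_t−ȳ)(y_{t+1}−ȳ) = (26.1944) + (-46.6389) + (-119.6389) + (57.3611) + (-82.6389) = -165.3611
Denominator Σ(y_t−ȳ)² = 540.8333
r_1 = -165.3611 / 540.8333 = -0.306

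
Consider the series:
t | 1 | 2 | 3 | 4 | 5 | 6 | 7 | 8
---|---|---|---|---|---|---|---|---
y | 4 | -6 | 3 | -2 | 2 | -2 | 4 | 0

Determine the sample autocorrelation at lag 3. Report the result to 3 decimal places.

-0.392

Mean ȳ = (4 − 6 + 3 − 2 + 2 − 2 + 4 + 0)/8 = 0.3750
Deviations from mean: 3.6250, -6.3750, 2.6250, -2.3750, 1.6250, -2.3750, 3.6250, -0.3750
Numerator Σ_{t=1}^{5}(y_t−ȳ)(y_{t+3}−ȳ) = -34.4219
Denominator Σ(y_t−ȳ)² = 87.8750
r_3 = -34.4219 / 87.8750 = -0.392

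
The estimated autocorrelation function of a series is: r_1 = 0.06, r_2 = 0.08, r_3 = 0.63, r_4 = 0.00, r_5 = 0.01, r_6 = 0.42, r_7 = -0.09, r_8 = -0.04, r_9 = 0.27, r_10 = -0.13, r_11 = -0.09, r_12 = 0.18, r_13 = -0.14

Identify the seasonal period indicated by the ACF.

The largest autocorrelation is r_3 = 0.63, with weaker echoes at lags 6 (0.42), 9 (0.27) and 12 (0.18); the remaining lags stay at or below 0.08.
The dominant spike at lag 3 indicates a seasonal period of 3.

3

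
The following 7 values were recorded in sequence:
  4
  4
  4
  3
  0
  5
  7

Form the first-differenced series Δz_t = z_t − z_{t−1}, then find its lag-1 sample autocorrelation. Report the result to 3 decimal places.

First differences Δz: 0, 0, -1, -3, 5, 2
Mean of differences = 0.5000
Numerator Σ(Δz_t−Δz̄)(Δz_{t+1}−Δz̄) = -2.7500
Denominator Σ(Δz_t−Δz̄)² = 37.5000
r_1(Δz) = -2.7500 / 37.5000 = -0.073

-0.073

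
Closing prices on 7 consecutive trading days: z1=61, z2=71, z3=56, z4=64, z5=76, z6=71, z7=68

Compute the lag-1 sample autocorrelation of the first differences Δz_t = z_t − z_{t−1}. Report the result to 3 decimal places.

First differences Δz: 10, -15, 8, 12, -5, -3
Mean of differences = 1.1667
Numerator Σ(Δz_t−Δz̄)(Δz_{t+1}−Δz̄) = -220.3611
Denominator Σ(Δz_t−Δz̄)² = 558.8333
r_1(Δz) = -220.3611 / 558.8333 = -0.394

-0.394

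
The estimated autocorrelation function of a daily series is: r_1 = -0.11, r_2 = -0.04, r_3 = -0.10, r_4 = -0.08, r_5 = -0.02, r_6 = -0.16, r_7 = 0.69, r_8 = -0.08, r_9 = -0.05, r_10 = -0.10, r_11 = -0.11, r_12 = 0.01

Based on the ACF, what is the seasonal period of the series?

The largest autocorrelation is r_7 = 0.69; the remaining lags stay at or below 0.01.
The dominant spike at lag 7 indicates a seasonal period of 7.

7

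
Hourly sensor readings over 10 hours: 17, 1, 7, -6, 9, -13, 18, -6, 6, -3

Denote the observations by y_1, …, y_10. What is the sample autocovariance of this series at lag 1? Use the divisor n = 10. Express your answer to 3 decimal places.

-64.200

Mean ȳ = (17 + 1 + 7 − 6 + 9 − 13 + 18 − 6 + 6 − 3)/10 = 3.0000
Σ_{t=1}^{9}(y_t−ȳ)(y_{t+1}−ȳ) = -642.0000
γ_1 = -642.0000 / 10 = -64.200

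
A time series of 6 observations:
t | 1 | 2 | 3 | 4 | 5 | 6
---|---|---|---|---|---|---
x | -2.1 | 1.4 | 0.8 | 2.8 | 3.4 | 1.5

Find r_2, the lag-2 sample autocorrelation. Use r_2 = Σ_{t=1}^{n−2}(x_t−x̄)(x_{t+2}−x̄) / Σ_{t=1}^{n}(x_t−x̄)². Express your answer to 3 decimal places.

Mean x̄ = (-2.1 + 1.4 + 0.8 + 2.8 + 3.4 + 1.5)/6 = 1.3000
Deviations from mean: -3.4000, 0.1000, -0.5000, 1.5000, 2.1000, 0.2000
Σ(x_t−x̄)(x_{t+2}−x̄) = (1.7000) + (0.1500) + (-1.0500) + (0.3000) = 1.1000
Denominator Σ(x_t−x̄)² = 18.5200
r_2 = 1.1000 / 18.5200 = 0.059

0.059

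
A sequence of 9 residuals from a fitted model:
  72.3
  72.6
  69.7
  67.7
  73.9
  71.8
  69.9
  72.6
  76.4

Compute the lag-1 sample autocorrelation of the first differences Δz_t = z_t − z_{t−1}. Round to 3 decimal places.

First differences Δz: 0.3, -2.9, -2.0, 6.2, -2.1, -1.9, 2.7, 3.8
Mean of differences = 0.5125
Numerator Σ(Δz_t−Δz̄)(Δz_{t+1}−Δz̄) = -11.6327
Denominator Σ(Δz_t−Δz̄)² = 78.5888
r_1(Δz) = -11.6327 / 78.5888 = -0.148

-0.148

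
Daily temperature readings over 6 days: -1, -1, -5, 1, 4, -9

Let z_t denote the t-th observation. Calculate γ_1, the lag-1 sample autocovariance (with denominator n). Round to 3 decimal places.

Mean z̄ = (-1 − 1 − 5 + 1 + 4 − 9)/6 = -1.8333
Deviations: 0.8333, 0.8333, -3.1667, 2.8333, 5.8333, -7.1667
Σ_{t=1}^{5}(z_t−z̄)(z_{t+1}−z̄) = -36.1944
γ_1 = -36.1944 / 6 = -6.032

-6.032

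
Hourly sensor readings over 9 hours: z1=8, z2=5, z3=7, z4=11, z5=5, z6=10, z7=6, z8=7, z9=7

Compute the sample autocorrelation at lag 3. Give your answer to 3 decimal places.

0.059

Mean z̄ = (8 + 5 + 7 + 11 + 5 + 10 + 6 + 7 + 7)/9 = 7.3333
Σ(z_t−z̄)(z_{t+3}−z̄) = (2.4444) + (5.4444) + (-0.8889) + (-4.8889) + (0.7778) + (-0.8889) = 2.0000
Denominator Σ(z_t−z̄)² = 34.0000
r_3 = 2.0000 / 34.0000 = 0.059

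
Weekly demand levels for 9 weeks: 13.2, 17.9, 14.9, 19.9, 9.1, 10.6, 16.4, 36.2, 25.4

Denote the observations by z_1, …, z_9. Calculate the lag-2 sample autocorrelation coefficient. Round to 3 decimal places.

-0.180

Mean z̄ = (13.2 + 17.9 + 14.9 + 19.9 + 9.1 + 10.6 + 16.4 + 36.2 + 25.4)/9 = 18.1778
Σ(z_t−z̄)(z_{t+2}−z̄) = (16.3160) + (-0.4784) + (29.7549) + (-13.0506) + (16.1383) + (-136.5684) + (-12.8395) = -100.7277
Denominator Σ(z_t−z̄)² = 558.5156
r_2 = -100.7277 / 558.5156 = -0.180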